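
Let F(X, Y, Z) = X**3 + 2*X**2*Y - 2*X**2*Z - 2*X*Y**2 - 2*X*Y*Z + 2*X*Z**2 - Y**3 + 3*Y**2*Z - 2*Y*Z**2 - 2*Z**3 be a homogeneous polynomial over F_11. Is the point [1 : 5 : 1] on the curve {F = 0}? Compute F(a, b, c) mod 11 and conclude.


F(1,5,1) ≡ 10 (mod 11); P is NOT on the curve.

Evaluate F(1, 5, 1) term-by-term (mod 11).
  X**3 ↦ 1·1·1·1 = 1
  2*X**2*Y ↦ 2·1·5·1 = 10
  -2*X**2*Z ↦ -2·1·1·1 = -2
  -2*X*Y**2 ↦ -2·1·25·1 = -50
  -2*X*Y*Z ↦ -2·1·5·1 = -10
  2*X*Z**2 ↦ 2·1·1·1 = 2
  -Y**3 ↦ -1·1·125·1 = -125
  3*Y**2*Z ↦ 3·1·25·1 = 75
  -2*Y*Z**2 ↦ -2·1·5·1 = -10
  -2*Z**3 ↦ -2·1·1·1 = -2
Sum: F(1, 5, 1) = (1) + (10) + (-2) + (-50) + (-10) + (2) + (-125) + (75) + (-10) + (-2) = -111.
Reducing mod 11: -111 ≡ 10 (mod 11).
Since F(a, b, c) ≡ 10 ≠ 0 (mod 11), P does NOT lie on the curve.


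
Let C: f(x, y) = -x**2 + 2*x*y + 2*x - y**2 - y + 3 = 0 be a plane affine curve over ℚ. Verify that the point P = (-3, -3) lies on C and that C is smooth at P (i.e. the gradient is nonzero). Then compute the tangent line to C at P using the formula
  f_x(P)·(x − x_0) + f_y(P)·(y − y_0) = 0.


Tangent line at P: 2*x - y + 3 = 0.

Step 1: f(-3, -3) = 0, so P lies on C.
Step 2: partial derivatives
  f_x(x, y) = -2*x + 2*y + 2, f_y(x, y) = 2*x - 2*y - 1.
  f_x(P) = 2, f_y(P) = -1 (gradient nonzero, so P is smooth).
Step 3: tangent line at P: 2·(x − -3) + -1·(y − -3) = 0.
Expanding: 2*x - y + 3 = 0.


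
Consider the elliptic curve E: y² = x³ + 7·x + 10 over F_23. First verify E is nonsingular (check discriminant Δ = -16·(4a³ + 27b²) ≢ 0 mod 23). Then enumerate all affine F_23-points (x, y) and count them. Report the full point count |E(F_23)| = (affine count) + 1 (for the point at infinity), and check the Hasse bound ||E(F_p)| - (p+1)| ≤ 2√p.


Affine points = {(1, 8), (1, 15), (2, 3), (2, 20), (3, 9), (3, 14), (5, 3), (5, 20), (8, 7), (8, 16), (14, 0), (16, 3), (16, 20), (20, 10), (20, 13), (22, 5), (22, 18)}; affine count = 17; |E(F_23)| = 18.

Discriminant check: Δ ∝ 4a³ + 27b² = 4·7³ + 27·10² = 4·343 + 27·100 ≡ 1 (mod 23). Nonzero ⇒ E is nonsingular.
For each x ∈ F_23, compute rhs = x³ + 7·x + 10 mod 23, then count y ∈ F_23 with y² ≡ rhs.
  x = 0: rhs = 10, matching y values: none (0 points).
  x = 1: rhs = 18, matching y values: 8, 15 (2 points).
  x = 2: rhs = 9, matching y values: 3, 20 (2 points).
  x = 3: rhs = 12, matching y values: 9, 14 (2 points).
  x = 4: rhs = 10, matching y values: none (0 points).
  x = 5: rhs = 9, matching y values: 3, 20 (2 points).
  x = 6: rhs = 15, matching y values: none (0 points).
  x = 7: rhs = 11, matching y values: none (0 points).
  x = 8: rhs = 3, matching y values: 7, 16 (2 points).
  x = 9: rhs = 20, matching y values: none (0 points).
  x = 10: rhs = 22, matching y values: none (0 points).
  x = 11: rhs = 15, matching y values: none (0 points).
  x = 12: rhs = 5, matching y values: none (0 points).
  x = 13: rhs = 21, matching y values: none (0 points).
  x = 14: rhs = 0, matching y values: 0 (1 points).
  x = 15: rhs = 17, matching y values: none (0 points).
  x = 16: rhs = 9, matching y values: 3, 20 (2 points).
  x = 17: rhs = 5, matching y values: none (0 points).
  x = 18: rhs = 11, matching y values: none (0 points).
  x = 19: rhs = 10, matching y values: none (0 points).
  x = 20: rhs = 8, matching y values: 10, 13 (2 points).
  x = 21: rhs = 11, matching y values: none (0 points).
  x = 22: rhs = 2, matching y values: 5, 18 (2 points).
Total affine count: 17.
Full point count |E(F_23)| = 17 + 1 = 18.
Hasse bound: |18 − (23+1)| = |-6| = 6 ≤ 2√23 ≈ 9.5917 ✓.


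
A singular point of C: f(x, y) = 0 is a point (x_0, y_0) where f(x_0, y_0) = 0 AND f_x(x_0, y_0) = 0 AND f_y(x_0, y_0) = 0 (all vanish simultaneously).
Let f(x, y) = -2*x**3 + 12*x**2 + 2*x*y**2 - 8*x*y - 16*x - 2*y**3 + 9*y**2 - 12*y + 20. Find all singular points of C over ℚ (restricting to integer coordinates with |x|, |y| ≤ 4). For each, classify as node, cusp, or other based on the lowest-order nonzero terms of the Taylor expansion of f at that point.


Singular points: {(2, 2)}; classification: cusp.

Compute partial derivatives:
  f_x = -6*x**2 + 24*x + 2*y**2 - 8*y - 16.
  f_y = 4*x*y - 8*x - 6*y**2 + 18*y - 12.
Scan x_0 ∈ {−4, ..., 4}. For each x_0, f_y(x_0, y) is a polynomial in y; find its integer roots y ∈ {−4, ..., 4}, then test f_x and f at those candidates.
  x = -4: f_y(-4, y) = -6*y**2 + 2*y + 20; vanishes at y ∈ {2}. (-4, 2): f_x = -216 ≠ 0.
  x = -3: f_y(-3, y) = -6*y**2 + 6*y + 12; vanishes at y ∈ {-1, 2}. (-3, -1): f_x = -132 ≠ 0; (-3, 2): f_x = -150 ≠ 0.
  x = -2: f_y(-2, y) = -6*y**2 + 10*y + 4; vanishes at y ∈ {2}. (-2, 2): f_x = -96 ≠ 0.
  x = -1: f_y(-1, y) = -6*y**2 + 14*y - 4; vanishes at y ∈ {2}. (-1, 2): f_x = -54 ≠ 0.
  x = 0: f_y(0, y) = -6*y**2 + 18*y - 12; vanishes at y ∈ {1, 2}. (0, 1): f_x = -22 ≠ 0; (0, 2): f_x = -24 ≠ 0.
  x = 1: f_y(1, y) = -6*y**2 + 22*y - 20; vanishes at y ∈ {2}. (1, 2): f_x = -6 ≠ 0.
  x = 2: f_y(2, y) = -6*y**2 + 26*y - 28; vanishes at y ∈ {2}. (2, 2): f_x = 0, f = 0 — SINGULAR.
  x = 3: f_y(3, y) = -6*y**2 + 30*y - 36; vanishes at y ∈ {2, 3}. (3, 2): f_x = -6 ≠ 0; (3, 3): f_x = -4 ≠ 0.
  x = 4: f_y(4, y) = -6*y**2 + 34*y - 44; vanishes at y ∈ {2}. (4, 2): f_x = -24 ≠ 0.
Only singular point on the grid: (2, 2).
Classify: substitute x = 2 + u, y = 2 + v and expand: f = -2*u**3 + 2*u*v**2 - 2*v**3 + v**2.
No constant or linear terms (consistent with a singular point). Quadratic part: v**2. Cubic part: -2*u**3 + 2*u*v**2 - 2*v**3.
The quadratic part v**2 is a perfect square, so there is a single (double) tangent line v = 0, i.e. y = 2. Restricting the cubic part to that line (v = 0) leaves -2*u**3 ≠ 0, so f is not divisible by v and the branch is v² ≈ 2*u**3 to lowest order — this is a cusp.
Classification: cusp.


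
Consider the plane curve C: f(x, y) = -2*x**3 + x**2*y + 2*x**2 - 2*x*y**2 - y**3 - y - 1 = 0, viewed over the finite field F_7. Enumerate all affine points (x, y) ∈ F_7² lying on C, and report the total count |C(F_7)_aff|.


Affine F_7-points: {(2, 3), (4, 1), (4, 6), (5, 4)}; count = 4.

For each of the 49 pairs (x, y) ∈ F_7², evaluate f(x, y) mod 7. Record the zeros.
  x = 0: [0↦6, 1↦4, 2↦3, 3↦4, 4↦1, 5↦2, 6↦1]  zeros at y ∈ ∅
  x = 1: [0↦6, 1↦3, 2↦4, 3↦3, 4↦1, 5↦6, 6↦5]  zeros at y ∈ ∅
  x = 2: [0↦5, 1↦3, 2↦1, 3↦0, 4↦1, 5↦5, 6↦6]  zeros at y ∈ {3}
  x = 3: [0↦5, 1↦6, 2↦3, 3↦4, 4↦3, 5↦1, 6↦6]  zeros at y ∈ ∅
  x = 4: [0↦1, 1↦0, 2↦5, 3↦3, 4↦2, 5↦3, 6↦0]  zeros at y ∈ {1, 6}
  x = 5: [0↦2, 1↦1, 2↦2, 3↦6, 4↦0, 5↦6, 6↦4]  zeros at y ∈ {4}
  x = 6: [0↦3, 1↦4, 2↦3, 3↦1, 4↦6, 5↦5, 6↦6]  zeros at y ∈ ∅
Collecting zeros: affine points = {(2, 3), (4, 1), (4, 6), (5, 4)}.
Total count |C(F_7)_aff| = 4.


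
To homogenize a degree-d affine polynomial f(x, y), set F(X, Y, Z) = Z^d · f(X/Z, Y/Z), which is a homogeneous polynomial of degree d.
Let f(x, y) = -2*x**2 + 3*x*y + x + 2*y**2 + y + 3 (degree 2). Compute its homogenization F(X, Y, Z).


F(X, Y, Z) = -2*X**2 + 3*X*Y + X*Z + 2*Y**2 + Y*Z + 3*Z**2

deg(f) = 2.
Substitute x = X/Z, y = Y/Z into f, then multiply by Z^2.
  monomial -2·x^2·y^0 ↦ -2·X^2·Y^0·Z^0.
  monomial 3·x^1·y^1 ↦ 3·X^1·Y^1·Z^0.
  monomial 1·x^1·y^0 ↦ 1·X^1·Y^0·Z^1.
  monomial 2·x^0·y^2 ↦ 2·X^0·Y^2·Z^0.
  monomial 1·x^0·y^1 ↦ 1·X^0·Y^1·Z^1.
  monomial 3·x^0·y^0 ↦ 3·X^0·Y^0·Z^2.
Collecting: F(X, Y, Z) = -2*X**2 + 3*X*Y + X*Z + 2*Y**2 + Y*Z + 3*Z**2.


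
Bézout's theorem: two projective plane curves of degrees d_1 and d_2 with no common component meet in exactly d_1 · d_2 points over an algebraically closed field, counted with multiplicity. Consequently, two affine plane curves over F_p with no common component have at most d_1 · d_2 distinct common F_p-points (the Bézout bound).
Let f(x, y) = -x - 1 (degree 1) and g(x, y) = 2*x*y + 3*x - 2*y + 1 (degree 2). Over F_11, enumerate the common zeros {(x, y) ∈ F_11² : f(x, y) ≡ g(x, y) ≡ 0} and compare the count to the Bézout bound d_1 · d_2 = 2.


Common zeros: {(10, 5)}; count = 1; Bézout bound = 2.

deg(f) = 1, deg(g) = 2, so Bézout bound = 2.
Scan x ∈ F_11. For each x, list the y ∈ F_11 with f(x, y) ≡ 0 and those with g(x, y) ≡ 0 (mod 11); the common zeros in that column are the intersection.
  x = 0: f ≡ 0 at y ∈ ∅; g ≡ 0 at y ∈ {6}; common: ∅.
  x = 1: f ≡ 0 at y ∈ ∅; g ≡ 0 at y ∈ ∅; common: ∅.
  x = 2: f ≡ 0 at y ∈ ∅; g ≡ 0 at y ∈ {2}; common: ∅.
  x = 3: f ≡ 0 at y ∈ ∅; g ≡ 0 at y ∈ {3}; common: ∅.
  x = 4: f ≡ 0 at y ∈ ∅; g ≡ 0 at y ∈ {7}; common: ∅.
  x = 5: f ≡ 0 at y ∈ ∅; g ≡ 0 at y ∈ {9}; common: ∅.
  x = 6: f ≡ 0 at y ∈ ∅; g ≡ 0 at y ∈ {8}; common: ∅.
  x = 7: f ≡ 0 at y ∈ ∅; g ≡ 0 at y ∈ {0}; common: ∅.
  x = 8: f ≡ 0 at y ∈ ∅; g ≡ 0 at y ∈ {10}; common: ∅.
  x = 9: f ≡ 0 at y ∈ ∅; g ≡ 0 at y ∈ {1}; common: ∅.
  x = 10: f ≡ 0 at y ∈ {0, 1, 2, 3, 4, 5, 6, 7, 8, 9, 10}; g ≡ 0 at y ∈ {5}; common: {5}.
Collecting: common zeros = {(10, 5)}, so the count is 1.
Comparison with the Bézout bound: 1 ≤ 2 = deg(f)·deg(g), as expected for curves with no common component (the affine F_11-count falls short of the bound because intersections may lie at infinity, over extension fields, or carry multiplicity).


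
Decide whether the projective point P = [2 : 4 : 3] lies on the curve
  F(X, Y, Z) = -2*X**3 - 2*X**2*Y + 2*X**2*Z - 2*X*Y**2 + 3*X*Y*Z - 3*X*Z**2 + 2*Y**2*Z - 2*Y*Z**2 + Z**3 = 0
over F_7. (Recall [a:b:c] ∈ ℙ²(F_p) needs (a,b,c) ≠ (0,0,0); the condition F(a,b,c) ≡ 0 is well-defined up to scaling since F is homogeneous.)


F(2,4,3) ≡ 2 (mod 7); P is NOT on the curve.

Evaluate F(2, 4, 3) term-by-term (mod 7).
  -2*X**3 ↦ -2·8·1·1 = -16
  -2*X**2*Y ↦ -2·4·4·1 = -32
  2*X**2*Z ↦ 2·4·1·3 = 24
  -2*X*Y**2 ↦ -2·2·16·1 = -64
  3*X*Y*Z ↦ 3·2·4·3 = 72
  -3*X*Z**2 ↦ -3·2·1·9 = -54
  2*Y**2*Z ↦ 2·1·16·3 = 96
  -2*Y*Z**2 ↦ -2·1·4·9 = -72
  Z**3 ↦ 1·1·1·27 = 27
Sum: F(2, 4, 3) = (-16) + (-32) + (24) + (-64) + (72) + (-54) + (96) + (-72) + (27) = -19.
Reducing mod 7: -19 ≡ 2 (mod 7).
Since F(a, b, c) ≡ 2 ≠ 0 (mod 7), P does NOT lie on the curve.


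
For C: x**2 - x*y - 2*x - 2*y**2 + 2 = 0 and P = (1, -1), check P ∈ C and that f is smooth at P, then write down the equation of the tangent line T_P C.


Tangent line at P: x + 3*y + 2 = 0.

Step 1: f(1, -1) = 0, so P lies on C.
Step 2: partial derivatives
  f_x(x, y) = 2*x - y - 2, f_y(x, y) = -x - 4*y.
  f_x(P) = 1, f_y(P) = 3 (gradient nonzero, so P is smooth).
Step 3: tangent line at P: 1·(x − 1) + 3·(y − -1) = 0.
Expanding: x + 3*y + 2 = 0.


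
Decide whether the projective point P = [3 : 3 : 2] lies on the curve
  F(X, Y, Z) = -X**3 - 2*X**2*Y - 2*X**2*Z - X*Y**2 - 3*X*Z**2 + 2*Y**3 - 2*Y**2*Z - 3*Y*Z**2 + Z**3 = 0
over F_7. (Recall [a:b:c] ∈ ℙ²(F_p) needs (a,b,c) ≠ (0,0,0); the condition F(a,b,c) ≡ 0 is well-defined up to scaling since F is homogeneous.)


F(3,3,2) ≡ 6 (mod 7); P is NOT on the curve.

Evaluate F(3, 3, 2) term-by-term (mod 7).
  -X**3 ↦ -1·27·1·1 = -27
  -2*X**2*Y ↦ -2·9·3·1 = -54
  -2*X**2*Z ↦ -2·9·1·2 = -36
  -X*Y**2 ↦ -1·3·9·1 = -27
  -3*X*Z**2 ↦ -3·3·1·4 = -36
  2*Y**3 ↦ 2·1·27·1 = 54
  -2*Y**2*Z ↦ -2·1·9·2 = -36
  -3*Y*Z**2 ↦ -3·1·3·4 = -36
  Z**3 ↦ 1·1·1·8 = 8
Sum: F(3, 3, 2) = (-27) + (-54) + (-36) + (-27) + (-36) + (54) + (-36) + (-36) + (8) = -190.
Reducing mod 7: -190 ≡ 6 (mod 7).
Since F(a, b, c) ≡ 6 ≠ 0 (mod 7), P does NOT lie on the curve.


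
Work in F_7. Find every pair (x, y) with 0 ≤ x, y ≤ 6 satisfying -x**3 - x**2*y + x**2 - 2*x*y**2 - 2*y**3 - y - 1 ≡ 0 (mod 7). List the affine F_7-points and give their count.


Affine F_7-points: {(0, 4), (1, 1), (2, 4), (3, 5), (4, 0), (6, 6)}; count = 6.

For each of the 49 pairs (x, y) ∈ F_7², evaluate f(x, y) mod 7. Record the zeros.
  x = 0: [0↦6, 1↦3, 2↦2, 3↦5, 4↦0, 5↦3, 6↦2]  zeros at y ∈ {4}
  x = 1: [0↦6, 1↦0, 2↦6, 3↦5, 4↦6, 5↦4, 6↦1]  zeros at y ∈ {1}
  x = 2: [0↦2, 1↦5, 2↦2, 3↦2, 4↦0, 5↦5, 6↦5]  zeros at y ∈ {4}
  x = 3: [0↦2, 1↦5, 2↦5, 3↦4, 4↦4, 5↦0, 6↦1]  zeros at y ∈ {5}
  x = 4: [0↦0, 1↦1, 2↦2, 3↦5, 4↦5, 5↦4, 6↦4]  zeros at y ∈ {0}
  x = 5: [0↦4, 1↦1, 2↦1, 3↦6, 4↦4, 5↦4, 6↦1]  zeros at y ∈ ∅
  x = 6: [0↦1, 1↦6, 2↦3, 3↦1, 4↦2, 5↦1, 6↦0]  zeros at y ∈ {6}
Collecting zeros: affine points = {(0, 4), (1, 1), (2, 4), (3, 5), (4, 0), (6, 6)}.
Total count |C(F_7)_aff| = 6.


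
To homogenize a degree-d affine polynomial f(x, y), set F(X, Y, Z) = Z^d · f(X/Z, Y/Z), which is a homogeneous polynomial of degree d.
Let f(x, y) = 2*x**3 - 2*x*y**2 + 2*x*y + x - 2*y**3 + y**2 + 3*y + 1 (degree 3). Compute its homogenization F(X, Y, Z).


F(X, Y, Z) = 2*X**3 - 2*X*Y**2 + 2*X*Y*Z + X*Z**2 - 2*Y**3 + Y**2*Z + 3*Y*Z**2 + Z**3

deg(f) = 3.
Substitute x = X/Z, y = Y/Z into f, then multiply by Z^3.
  monomial 2·x^3·y^0 ↦ 2·X^3·Y^0·Z^0.
  monomial -2·x^1·y^2 ↦ -2·X^1·Y^2·Z^0.
  monomial 2·x^1·y^1 ↦ 2·X^1·Y^1·Z^1.
  monomial 1·x^1·y^0 ↦ 1·X^1·Y^0·Z^2.
  monomial -2·x^0·y^3 ↦ -2·X^0·Y^3·Z^0.
  monomial 1·x^0·y^2 ↦ 1·X^0·Y^2·Z^1.
  monomial 3·x^0·y^1 ↦ 3·X^0·Y^1·Z^2.
  monomial 1·x^0·y^0 ↦ 1·X^0·Y^0·Z^3.
Collecting: F(X, Y, Z) = 2*X**3 - 2*X*Y**2 + 2*X*Y*Z + X*Z**2 - 2*Y**3 + Y**2*Z + 3*Y*Z**2 + Z**3.


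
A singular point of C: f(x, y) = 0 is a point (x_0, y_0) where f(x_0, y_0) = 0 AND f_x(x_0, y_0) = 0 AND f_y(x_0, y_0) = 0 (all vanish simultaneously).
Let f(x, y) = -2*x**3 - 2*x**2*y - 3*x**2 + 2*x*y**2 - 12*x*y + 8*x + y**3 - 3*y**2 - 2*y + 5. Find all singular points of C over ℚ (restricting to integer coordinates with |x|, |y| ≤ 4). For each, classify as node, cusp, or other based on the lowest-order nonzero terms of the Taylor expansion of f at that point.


Singular points: {(-1, 2)}; classification: node.

Compute partial derivatives:
  f_x = -6*x**2 - 4*x*y - 6*x + 2*y**2 - 12*y + 8.
  f_y = -2*x**2 + 4*x*y - 12*x + 3*y**2 - 6*y - 2.
Scan x_0 ∈ {−4, ..., 4}. For each x_0, f_y(x_0, y) is a polynomial in y; find its integer roots y ∈ {−4, ..., 4}, then test f_x and f at those candidates.
  x = -4: f_y(-4, y) = 3*y**2 - 22*y + 14; no integer root y with |y| ≤ 4.
  x = -3: f_y(-3, y) = 3*y**2 - 18*y + 16; no integer root y with |y| ≤ 4.
  x = -2: f_y(-2, y) = 3*y**2 - 14*y + 14; no integer root y with |y| ≤ 4.
  x = -1: f_y(-1, y) = 3*y**2 - 10*y + 8; vanishes at y ∈ {2}. (-1, 2): f_x = 0, f = 0 — SINGULAR.
  x = 0: f_y(0, y) = 3*y**2 - 6*y - 2; no integer root y with |y| ≤ 4.
  x = 1: f_y(1, y) = 3*y**2 - 2*y - 16; vanishes at y ∈ {-2}. (1, -2): f_x = 36 ≠ 0.
  x = 2: f_y(2, y) = 3*y**2 + 2*y - 34; no integer root y with |y| ≤ 4.
  x = 3: f_y(3, y) = 3*y**2 + 6*y - 56; no integer root y with |y| ≤ 4.
  x = 4: f_y(4, y) = 3*y**2 + 10*y - 82; no integer root y with |y| ≤ 4.
Only singular point on the grid: (-1, 2).
Classify: substitute x = -1 + u, y = 2 + v and expand: f = -2*u**3 - 2*u**2*v - u**2 + 2*u*v**2 + v**3 + v**2.
No constant or linear terms (consistent with a singular point). Quadratic part: -u**2 + v**2. Cubic part: -2*u**3 - 2*u**2*v + 2*u*v**2 + v**3.
The quadratic part v**2 - u**2 = (v − u)(v + u) splits into two distinct linear factors, so there are two distinct tangent lines y − 2 = ±(x − -1) — this is a node (ordinary double point).
Classification: node.


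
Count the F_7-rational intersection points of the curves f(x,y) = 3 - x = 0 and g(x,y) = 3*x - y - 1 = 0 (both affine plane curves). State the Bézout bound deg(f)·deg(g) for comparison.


Common zeros: {(3, 1)}; count = 1; Bézout bound = 1.

deg(f) = 1, deg(g) = 1, so Bézout bound = 1.
Scan x ∈ F_7. For each x, list the y ∈ F_7 with f(x, y) ≡ 0 and those with g(x, y) ≡ 0 (mod 7); the common zeros in that column are the intersection.
  x = 0: f ≡ 0 at y ∈ ∅; g ≡ 0 at y ∈ {6}; common: ∅.
  x = 1: f ≡ 0 at y ∈ ∅; g ≡ 0 at y ∈ {2}; common: ∅.
  x = 2: f ≡ 0 at y ∈ ∅; g ≡ 0 at y ∈ {5}; common: ∅.
  x = 3: f ≡ 0 at y ∈ {0, 1, 2, 3, 4, 5, 6}; g ≡ 0 at y ∈ {1}; common: {1}.
  x = 4: f ≡ 0 at y ∈ ∅; g ≡ 0 at y ∈ {4}; common: ∅.
  x = 5: f ≡ 0 at y ∈ ∅; g ≡ 0 at y ∈ {0}; common: ∅.
  x = 6: f ≡ 0 at y ∈ ∅; g ≡ 0 at y ∈ {3}; common: ∅.
Collecting: common zeros = {(3, 1)}, so the count is 1.
Comparison with the Bézout bound: 1 ≤ 1 = deg(f)·deg(g), as expected for curves with no common component (the bound is attained).


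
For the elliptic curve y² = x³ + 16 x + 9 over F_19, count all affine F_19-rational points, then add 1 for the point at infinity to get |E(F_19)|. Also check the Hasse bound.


Affine points = {(0, 3), (0, 16), (1, 8), (1, 11), (2, 7), (2, 12), (4, 2), (4, 17), (5, 9), (5, 10), (6, 6), (6, 13), (13, 1), (13, 18), (17, 8), (17, 11), (18, 7), (18, 12)}; affine count = 18; |E(F_19)| = 19.

Discriminant check: Δ ∝ 4a³ + 27b² = 4·16³ + 27·9² = 4·4096 + 27·81 ≡ 8 (mod 19). Nonzero ⇒ E is nonsingular.
For each x ∈ F_19, compute rhs = x³ + 16·x + 9 mod 19, then count y ∈ F_19 with y² ≡ rhs.
  x = 0: rhs = 9, matching y values: 3, 16 (2 points).
  x = 1: rhs = 7, matching y values: 8, 11 (2 points).
  x = 2: rhs = 11, matching y values: 7, 12 (2 points).
  x = 3: rhs = 8, matching y values: none (0 points).
  x = 4: rhs = 4, matching y values: 2, 17 (2 points).
  x = 5: rhs = 5, matching y values: 9, 10 (2 points).
  x = 6: rhs = 17, matching y values: 6, 13 (2 points).
  x = 7: rhs = 8, matching y values: none (0 points).
  x = 8: rhs = 3, matching y values: none (0 points).
  x = 9: rhs = 8, matching y values: none (0 points).
  x = 10: rhs = 10, matching y values: none (0 points).
  x = 11: rhs = 15, matching y values: none (0 points).
  x = 12: rhs = 10, matching y values: none (0 points).
  x = 13: rhs = 1, matching y values: 1, 18 (2 points).
  x = 14: rhs = 13, matching y values: none (0 points).
  x = 15: rhs = 14, matching y values: none (0 points).
  x = 16: rhs = 10, matching y values: none (0 points).
  x = 17: rhs = 7, matching y values: 8, 11 (2 points).
  x = 18: rhs = 11, matching y values: 7, 12 (2 points).
Total affine count: 18.
Full point count |E(F_19)| = 18 + 1 = 19.
Hasse bound: |19 − (19+1)| = |-1| = 1 ≤ 2√19 ≈ 8.7178 ✓.


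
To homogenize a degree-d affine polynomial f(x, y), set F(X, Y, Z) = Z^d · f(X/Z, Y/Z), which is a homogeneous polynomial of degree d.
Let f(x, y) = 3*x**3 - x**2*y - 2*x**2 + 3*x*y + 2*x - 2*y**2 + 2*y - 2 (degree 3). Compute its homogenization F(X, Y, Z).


F(X, Y, Z) = 3*X**3 - X**2*Y - 2*X**2*Z + 3*X*Y*Z + 2*X*Z**2 - 2*Y**2*Z + 2*Y*Z**2 - 2*Z**3

deg(f) = 3.
Substitute x = X/Z, y = Y/Z into f, then multiply by Z^3.
  monomial 3·x^3·y^0 ↦ 3·X^3·Y^0·Z^0.
  monomial -1·x^2·y^1 ↦ -1·X^2·Y^1·Z^0.
  monomial -2·x^2·y^0 ↦ -2·X^2·Y^0·Z^1.
  monomial 3·x^1·y^1 ↦ 3·X^1·Y^1·Z^1.
  monomial 2·x^1·y^0 ↦ 2·X^1·Y^0·Z^2.
  monomial -2·x^0·y^2 ↦ -2·X^0·Y^2·Z^1.
  monomial 2·x^0·y^1 ↦ 2·X^0·Y^1·Z^2.
  monomial -2·x^0·y^0 ↦ -2·X^0·Y^0·Z^3.
Collecting: F(X, Y, Z) = 3*X**3 - X**2*Y - 2*X**2*Z + 3*X*Y*Z + 2*X*Z**2 - 2*Y**2*Z + 2*Y*Z**2 - 2*Z**3.


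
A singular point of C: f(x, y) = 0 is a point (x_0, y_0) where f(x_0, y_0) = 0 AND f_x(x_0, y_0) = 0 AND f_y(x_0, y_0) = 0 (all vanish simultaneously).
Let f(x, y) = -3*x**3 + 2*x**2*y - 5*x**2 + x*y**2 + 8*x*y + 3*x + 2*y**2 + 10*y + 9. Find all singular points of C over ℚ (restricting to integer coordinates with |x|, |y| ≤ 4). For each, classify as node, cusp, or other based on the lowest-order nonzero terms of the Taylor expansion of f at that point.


Singular points: {(-1, -2)}; classification: cusp.

Compute partial derivatives:
  f_x = -9*x**2 + 4*x*y - 10*x + y**2 + 8*y + 3.
  f_y = 2*x**2 + 2*x*y + 8*x + 4*y + 10.
Scan x_0 ∈ {−4, ..., 4}. For each x_0, f_y(x_0, y) is a polynomial in y; find its integer roots y ∈ {−4, ..., 4}, then test f_x and f at those candidates.
  x = -4: f_y(-4, y) = 10 - 4*y; no integer root y with |y| ≤ 4.
  x = -3: f_y(-3, y) = 4 - 2*y; vanishes at y ∈ {2}. (-3, 2): f_x = -52 ≠ 0.
  x = -2: f_y(-2, y) = 2; no integer root y with |y| ≤ 4.
  x = -1: f_y(-1, y) = 2*y + 4; vanishes at y ∈ {-2}. (-1, -2): f_x = 0, f = 0 — SINGULAR.
  x = 0: f_y(0, y) = 4*y + 10; no integer root y with |y| ≤ 4.
  x = 1: f_y(1, y) = 6*y + 20; no integer root y with |y| ≤ 4.
  x = 2: f_y(2, y) = 8*y + 34; no integer root y with |y| ≤ 4.
  x = 3: f_y(3, y) = 10*y + 52; no integer root y with |y| ≤ 4.
  x = 4: f_y(4, y) = 12*y + 74; no integer root y with |y| ≤ 4.
Only singular point on the grid: (-1, -2).
Classify: substitute x = -1 + u, y = -2 + v and expand: f = -3*u**3 + 2*u**2*v + u*v**2 + v**2.
No constant or linear terms (consistent with a singular point). Quadratic part: v**2. Cubic part: -3*u**3 + 2*u**2*v + u*v**2.
The quadratic part v**2 is a perfect square, so there is a single (double) tangent line v = 0, i.e. y = -2. Restricting the cubic part to that line (v = 0) leaves -3*u**3 ≠ 0, so f is not divisible by v and the branch is v² ≈ 3*u**3 to lowest order — this is a cusp.
Classification: cusp.


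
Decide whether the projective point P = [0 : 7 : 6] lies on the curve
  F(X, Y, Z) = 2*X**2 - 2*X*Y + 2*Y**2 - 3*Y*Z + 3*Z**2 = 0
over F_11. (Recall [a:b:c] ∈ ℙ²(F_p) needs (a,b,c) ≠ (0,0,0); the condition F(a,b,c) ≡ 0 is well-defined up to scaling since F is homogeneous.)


F(0,7,6) ≡ 3 (mod 11); P is NOT on the curve.

Evaluate F(0, 7, 6) term-by-term (mod 11).
  2*X**2 ↦ 2·0·1·1 = 0
  -2*X*Y ↦ -2·0·7·1 = 0
  2*Y**2 ↦ 2·1·49·1 = 98
  -3*Y*Z ↦ -3·1·7·6 = -126
  3*Z**2 ↦ 3·1·1·36 = 108
Sum: F(0, 7, 6) = (0) + (0) + (98) + (-126) + (108) = 80.
Reducing mod 11: 80 ≡ 3 (mod 11).
Since F(a, b, c) ≡ 3 ≠ 0 (mod 11), P does NOT lie on the curve.


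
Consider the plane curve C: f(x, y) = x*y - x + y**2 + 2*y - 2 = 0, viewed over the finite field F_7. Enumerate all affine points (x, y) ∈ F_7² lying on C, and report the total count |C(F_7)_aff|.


Affine F_7-points: {(1, 2), (2, 4), (2, 6), (4, 3), (4, 5), (5, 0)}; count = 6.

For each of the 49 pairs (x, y) ∈ F_7², evaluate f(x, y) mod 7. Record the zeros.
  x = 0: [0↦5, 1↦1, 2↦6, 3↦6, 4↦1, 5↦5, 6↦4]  zeros at y ∈ ∅
  x = 1: [0↦4, 1↦1, 2↦0, 3↦1, 4↦4, 5↦2, 6↦2]  zeros at y ∈ {2}
  x = 2: [0↦3, 1↦1, 2↦1, 3↦3, 4↦0, 5↦6, 6↦0]  zeros at y ∈ {4, 6}
  x = 3: [0↦2, 1↦1, 2↦2, 3↦5, 4↦3, 5↦3, 6↦5]  zeros at y ∈ ∅
  x = 4: [0↦1, 1↦1, 2↦3, 3↦0, 4↦6, 5↦0, 6↦3]  zeros at y ∈ {3, 5}
  x = 5: [0↦0, 1↦1, 2↦4, 3↦2, 4↦2, 5↦4, 6↦1]  zeros at y ∈ {0}
  x = 6: [0↦6, 1↦1, 2↦5, 3↦4, 4↦5, 5↦1, 6↦6]  zeros at y ∈ ∅
Collecting zeros: affine points = {(1, 2), (2, 4), (2, 6), (4, 3), (4, 5), (5, 0)}.
Total count |C(F_7)_aff| = 6.


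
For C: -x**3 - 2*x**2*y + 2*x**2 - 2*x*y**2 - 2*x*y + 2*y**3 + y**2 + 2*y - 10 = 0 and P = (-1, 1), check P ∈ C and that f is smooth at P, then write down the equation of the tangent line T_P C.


Tangent line at P: -7*x + 14*y - 21 = 0.

Step 1: f(-1, 1) = 0, so P lies on C.
Step 2: partial derivatives
  f_x(x, y) = -3*x**2 - 4*x*y + 4*x - 2*y**2 - 2*y, f_y(x, y) = -2*x**2 - 4*x*y - 2*x + 6*y**2 + 2*y + 2.
  f_x(P) = -7, f_y(P) = 14 (gradient nonzero, so P is smooth).
Step 3: tangent line at P: -7·(x − -1) + 14·(y − 1) = 0.
Expanding: -7*x + 14*y - 21 = 0.


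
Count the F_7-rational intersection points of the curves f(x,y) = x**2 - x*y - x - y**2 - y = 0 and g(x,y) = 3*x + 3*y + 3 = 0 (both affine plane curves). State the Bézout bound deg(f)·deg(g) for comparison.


Common zeros: {(0, 6), (1, 5)}; count = 2; Bézout bound = 2.

deg(f) = 2, deg(g) = 1, so Bézout bound = 2.
Scan x ∈ F_7. For each x, list the y ∈ F_7 with f(x, y) ≡ 0 and those with g(x, y) ≡ 0 (mod 7); the common zeros in that column are the intersection.
  x = 0: f ≡ 0 at y ∈ {0, 6}; g ≡ 0 at y ∈ {6}; common: {6}.
  x = 1: f ≡ 0 at y ∈ {0, 5}; g ≡ 0 at y ∈ {5}; common: {5}.
  x = 2: f ≡ 0 at y ∈ ∅; g ≡ 0 at y ∈ {4}; common: ∅.
  x = 3: f ≡ 0 at y ∈ ∅; g ≡ 0 at y ∈ {3}; common: ∅.
  x = 4: f ≡ 0 at y ∈ ∅; g ≡ 0 at y ∈ {2}; common: ∅.
  x = 5: f ≡ 0 at y ∈ {3, 5}; g ≡ 0 at y ∈ {1}; common: ∅.
  x = 6: f ≡ 0 at y ∈ {3, 4}; g ≡ 0 at y ∈ {0}; common: ∅.
Collecting: common zeros = {(0, 6), (1, 5)}, so the count is 2.
Comparison with the Bézout bound: 2 ≤ 2 = deg(f)·deg(g), as expected for curves with no common component (the bound is attained).


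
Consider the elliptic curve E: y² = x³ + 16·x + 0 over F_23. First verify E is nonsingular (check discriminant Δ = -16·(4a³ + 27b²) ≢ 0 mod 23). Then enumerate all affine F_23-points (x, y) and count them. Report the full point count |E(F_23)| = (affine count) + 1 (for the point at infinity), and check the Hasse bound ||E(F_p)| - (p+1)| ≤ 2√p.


Affine points = {(0, 0), (3, 11), (3, 12), (4, 6), (4, 17), (6, 6), (6, 17), (7, 8), (7, 15), (11, 9), (11, 14), (13, 6), (13, 17), (14, 1), (14, 22), (15, 2), (15, 21), (18, 5), (18, 18), (21, 11), (21, 12), (22, 11), (22, 12)}; affine count = 23; |E(F_23)| = 24.

Discriminant check: Δ ∝ 4a³ + 27b² = 4·16³ + 27·0² = 4·4096 + 27·0 ≡ 8 (mod 23). Nonzero ⇒ E is nonsingular.
For each x ∈ F_23, compute rhs = x³ + 16·x + 0 mod 23, then count y ∈ F_23 with y² ≡ rhs.
  x = 0: rhs = 0, matching y values: 0 (1 points).
  x = 1: rhs = 17, matching y values: none (0 points).
  x = 2: rhs = 17, matching y values: none (0 points).
  x = 3: rhs = 6, matching y values: 11, 12 (2 points).
  x = 4: rhs = 13, matching y values: 6, 17 (2 points).
  x = 5: rhs = 21, matching y values: none (0 points).
  x = 6: rhs = 13, matching y values: 6, 17 (2 points).
  x = 7: rhs = 18, matching y values: 8, 15 (2 points).
  x = 8: rhs = 19, matching y values: none (0 points).
  x = 9: rhs = 22, matching y values: none (0 points).
  x = 10: rhs = 10, matching y values: none (0 points).
  x = 11: rhs = 12, matching y values: 9, 14 (2 points).
  x = 12: rhs = 11, matching y values: none (0 points).
  x = 13: rhs = 13, matching y values: 6, 17 (2 points).
  x = 14: rhs = 1, matching y values: 1, 22 (2 points).
  x = 15: rhs = 4, matching y values: 2, 21 (2 points).
  x = 16: rhs = 5, matching y values: none (0 points).
  x = 17: rhs = 10, matching y values: none (0 points).
  x = 18: rhs = 2, matching y values: 5, 18 (2 points).
  x = 19: rhs = 10, matching y values: none (0 points).
  x = 20: rhs = 17, matching y values: none (0 points).
  x = 21: rhs = 6, matching y values: 11, 12 (2 points).
  x = 22: rhs = 6, matching y values: 11, 12 (2 points).
Total affine count: 23.
Full point count |E(F_23)| = 23 + 1 = 24.
Hasse bound: |24 − (23+1)| = |0| = 0 ≤ 2√23 ≈ 9.5917 ✓.


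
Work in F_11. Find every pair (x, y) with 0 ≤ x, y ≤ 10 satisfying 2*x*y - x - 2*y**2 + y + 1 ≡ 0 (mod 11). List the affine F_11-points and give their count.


Affine F_11-points: {(0, 1), (0, 5), (1, 0), (1, 7), (3, 10), (5, 3), (5, 8), (7, 4), (7, 9), (9, 2)}; count = 10.

For each of the 121 pairs (x, y) ∈ F_11², evaluate f(x, y) mod 11. Record the zeros.
  x = 0: [0↦1, 1↦0, 2↦6, 3↦8, 4↦6, 5↦0, 6↦1, 7↦9, 8↦2, 9↦2, 10↦9]  zeros at y ∈ {1, 5}
  x = 1: [0↦0, 1↦1, 2↦9, 3↦2, 4↦2, 5↦9, 6↦1, 7↦0, 8↦6, 9↦8, 10↦6]  zeros at y ∈ {0, 7}
  x = 2: [0↦10, 1↦2, 2↦1, 3↦7, 4↦9, 5↦7, 6↦1, 7↦2, 8↦10, 9↦3, 10↦3]  zeros at y ∈ ∅
  x = 3: [0↦9, 1↦3, 2↦4, 3↦1, 4↦5, 5↦5, 6↦1, 7↦4, 8↦3, 9↦9, 10↦0]  zeros at y ∈ {10}
  x = 4: [0↦8, 1↦4, 2↦7, 3↦6, 4↦1, 5↦3, 6↦1, 7↦6, 8↦7, 9↦4, 10↦8]  zeros at y ∈ ∅
  x = 5: [0↦7, 1↦5, 2↦10, 3↦0, 4↦8, 5↦1, 6↦1, 7↦8, 8↦0, 9↦10, 10↦5]  zeros at y ∈ {3, 8}
  x = 6: [0↦6, 1↦6, 2↦2, 3↦5, 4↦4, 5↦10, 6↦1, 7↦10, 8↦4, 9↦5, 10↦2]  zeros at y ∈ ∅
  x = 7: [0↦5, 1↦7, 2↦5, 3↦10, 4↦0, 5↦8, 6↦1, 7↦1, 8↦8, 9↦0, 10↦10]  zeros at y ∈ {4, 9}
  x = 8: [0↦4, 1↦8, 2↦8, 3↦4, 4↦7, 5↦6, 6↦1, 7↦3, 8↦1, 9↦6, 10↦7]  zeros at y ∈ ∅
  x = 9: [0↦3, 1↦9, 2↦0, 3↦9, 4↦3, 5↦4, 6↦1, 7↦5, 8↦5, 9↦1, 10↦4]  zeros at y ∈ {2}
  x = 10: [0↦2, 1↦10, 2↦3, 3↦3, 4↦10, 5↦2, 6↦1, 7↦7, 8↦9, 9↦7, 10↦1]  zeros at y ∈ ∅
Collecting zeros: affine points = {(0, 1), (0, 5), (1, 0), (1, 7), (3, 10), (5, 3), (5, 8), (7, 4), (7, 9), (9, 2)}.
Total count |C(F_11)_aff| = 10.


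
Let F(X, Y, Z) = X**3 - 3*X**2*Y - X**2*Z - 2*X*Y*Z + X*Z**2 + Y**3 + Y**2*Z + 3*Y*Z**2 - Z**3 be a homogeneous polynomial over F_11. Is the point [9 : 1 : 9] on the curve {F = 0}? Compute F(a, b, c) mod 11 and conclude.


F(9,1,9) ≡ 2 (mod 11); P is NOT on the curve.

Evaluate F(9, 1, 9) term-by-term (mod 11).
  X**3 ↦ 1·729·1·1 = 729
  -3*X**2*Y ↦ -3·81·1·1 = -243
  -X**2*Z ↦ -1·81·1·9 = -729
  -2*X*Y*Z ↦ -2·9·1·9 = -162
  X*Z**2 ↦ 1·9·1·81 = 729
  Y**3 ↦ 1·1·1·1 = 1
  Y**2*Z ↦ 1·1·1·9 = 9
  3*Y*Z**2 ↦ 3·1·1·81 = 243
  -Z**3 ↦ -1·1·1·729 = -729
Sum: F(9, 1, 9) = (729) + (-243) + (-729) + (-162) + (729) + (1) + (9) + (243) + (-729) = -152.
Reducing mod 11: -152 ≡ 2 (mod 11).
Since F(a, b, c) ≡ 2 ≠ 0 (mod 11), P does NOT lie on the curve.


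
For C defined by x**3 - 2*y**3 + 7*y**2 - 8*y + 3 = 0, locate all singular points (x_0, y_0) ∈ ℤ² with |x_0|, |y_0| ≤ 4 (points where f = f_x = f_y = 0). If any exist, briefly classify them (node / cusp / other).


Singular points: {(0, 1)}; classification: cusp.

Compute partial derivatives:
  f_x = 3*x**2.
  f_y = -6*y**2 + 14*y - 8.
Scan x_0 ∈ {−4, ..., 4}. For each x_0, f_y(x_0, y) is a polynomial in y; find its integer roots y ∈ {−4, ..., 4}, then test f_x and f at those candidates.
  x = -4: f_y(-4, y) = -6*y**2 + 14*y - 8; vanishes at y ∈ {1}. (-4, 1): f_x = 48 ≠ 0.
  x = -3: f_y(-3, y) = -6*y**2 + 14*y - 8; vanishes at y ∈ {1}. (-3, 1): f_x = 27 ≠ 0.
  x = -2: f_y(-2, y) = -6*y**2 + 14*y - 8; vanishes at y ∈ {1}. (-2, 1): f_x = 12 ≠ 0.
  x = -1: f_y(-1, y) = -6*y**2 + 14*y - 8; vanishes at y ∈ {1}. (-1, 1): f_x = 3 ≠ 0.
  x = 0: f_y(0, y) = -6*y**2 + 14*y - 8; vanishes at y ∈ {1}. (0, 1): f_x = 0, f = 0 — SINGULAR.
  x = 1: f_y(1, y) = -6*y**2 + 14*y - 8; vanishes at y ∈ {1}. (1, 1): f_x = 3 ≠ 0.
  x = 2: f_y(2, y) = -6*y**2 + 14*y - 8; vanishes at y ∈ {1}. (2, 1): f_x = 12 ≠ 0.
  x = 3: f_y(3, y) = -6*y**2 + 14*y - 8; vanishes at y ∈ {1}. (3, 1): f_x = 27 ≠ 0.
  x = 4: f_y(4, y) = -6*y**2 + 14*y - 8; vanishes at y ∈ {1}. (4, 1): f_x = 48 ≠ 0.
Only singular point on the grid: (0, 1).
Classify: substitute x = 0 + u, y = 1 + v and expand: f = u**3 - 2*v**3 + v**2.
No constant or linear terms (consistent with a singular point). Quadratic part: v**2. Cubic part: u**3 - 2*v**3.
The quadratic part v**2 is a perfect square, so there is a single (double) tangent line v = 0, i.e. y = 1. Restricting the cubic part to that line (v = 0) leaves u**3 ≠ 0, so f is not divisible by v and the branch is v² ≈ -u**3 to lowest order — this is a cusp.
Classification: cusp.


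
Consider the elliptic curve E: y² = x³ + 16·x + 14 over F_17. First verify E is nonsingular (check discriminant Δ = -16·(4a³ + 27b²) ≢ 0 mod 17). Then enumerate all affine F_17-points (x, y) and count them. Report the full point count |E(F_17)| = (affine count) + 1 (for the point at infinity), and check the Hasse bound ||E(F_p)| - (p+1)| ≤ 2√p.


Affine points = {(3, 2), (3, 15), (5, 7), (5, 10), (8, 5), (8, 12), (10, 1), (10, 16), (11, 5), (11, 12), (12, 8), (12, 9), (15, 5), (15, 12)}; affine count = 14; |E(F_17)| = 15.

Discriminant check: Δ ∝ 4a³ + 27b² = 4·16³ + 27·14² = 4·4096 + 27·196 ≡ 1 (mod 17). Nonzero ⇒ E is nonsingular.
For each x ∈ F_17, compute rhs = x³ + 16·x + 14 mod 17, then count y ∈ F_17 with y² ≡ rhs.
  x = 0: rhs = 14, matching y values: none (0 points).
  x = 1: rhs = 14, matching y values: none (0 points).
  x = 2: rhs = 3, matching y values: none (0 points).
  x = 3: rhs = 4, matching y values: 2, 15 (2 points).
  x = 4: rhs = 6, matching y values: none (0 points).
  x = 5: rhs = 15, matching y values: 7, 10 (2 points).
  x = 6: rhs = 3, matching y values: none (0 points).
  x = 7: rhs = 10, matching y values: none (0 points).
  x = 8: rhs = 8, matching y values: 5, 12 (2 points).
  x = 9: rhs = 3, matching y values: none (0 points).
  x = 10: rhs = 1, matching y values: 1, 16 (2 points).
  x = 11: rhs = 8, matching y values: 5, 12 (2 points).
  x = 12: rhs = 13, matching y values: 8, 9 (2 points).
  x = 13: rhs = 5, matching y values: none (0 points).
  x = 14: rhs = 7, matching y values: none (0 points).
  x = 15: rhs = 8, matching y values: 5, 12 (2 points).
  x = 16: rhs = 14, matching y values: none (0 points).
Total affine count: 14.
Full point count |E(F_17)| = 14 + 1 = 15.
Hasse bound: |15 − (17+1)| = |-3| = 3 ≤ 2√17 ≈ 8.2462 ✓.


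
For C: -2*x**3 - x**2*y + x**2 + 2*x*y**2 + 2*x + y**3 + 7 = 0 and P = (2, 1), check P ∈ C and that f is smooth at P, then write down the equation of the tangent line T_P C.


Tangent line at P: -20*x + 7*y + 33 = 0.

Step 1: f(2, 1) = 0, so P lies on C.
Step 2: partial derivatives
  f_x(x, y) = -6*x**2 - 2*x*y + 2*x + 2*y**2 + 2, f_y(x, y) = -x**2 + 4*x*y + 3*y**2.
  f_x(P) = -20, f_y(P) = 7 (gradient nonzero, so P is smooth).
Step 3: tangent line at P: -20·(x − 2) + 7·(y − 1) = 0.
Expanding: -20*x + 7*y + 33 = 0.


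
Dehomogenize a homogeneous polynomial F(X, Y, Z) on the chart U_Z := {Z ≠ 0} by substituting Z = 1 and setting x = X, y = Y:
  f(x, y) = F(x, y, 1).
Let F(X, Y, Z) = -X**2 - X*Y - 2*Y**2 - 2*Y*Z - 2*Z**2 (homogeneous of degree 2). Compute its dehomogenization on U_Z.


f(x, y) = -x**2 - x*y - 2*y**2 - 2*y - 2

On U_Z we set Z = 1. Each monomial c·X^i·Y^j·Z^k in F becomes c·x^i·y^j·1^k = c·x^i·y^j.
Substituting Z = 1: F(X, Y, 1) = -x**2 - x*y - 2*y**2 - 2*y - 2.
Note: deg(f) ≤ deg(F) = 2; strict inequality happens when F is divisible by Z (lost terms).


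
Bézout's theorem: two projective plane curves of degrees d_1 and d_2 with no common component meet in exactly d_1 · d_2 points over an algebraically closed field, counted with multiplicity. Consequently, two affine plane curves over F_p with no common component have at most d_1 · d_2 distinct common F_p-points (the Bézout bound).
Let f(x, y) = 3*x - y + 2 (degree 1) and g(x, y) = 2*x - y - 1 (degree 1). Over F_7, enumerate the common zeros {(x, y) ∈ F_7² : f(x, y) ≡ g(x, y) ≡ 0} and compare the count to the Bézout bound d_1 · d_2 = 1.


Common zeros: {(4, 0)}; count = 1; Bézout bound = 1.

deg(f) = 1, deg(g) = 1, so Bézout bound = 1.
Scan x ∈ F_7. For each x, list the y ∈ F_7 with f(x, y) ≡ 0 and those with g(x, y) ≡ 0 (mod 7); the common zeros in that column are the intersection.
  x = 0: f ≡ 0 at y ∈ {2}; g ≡ 0 at y ∈ {6}; common: ∅.
  x = 1: f ≡ 0 at y ∈ {5}; g ≡ 0 at y ∈ {1}; common: ∅.
  x = 2: f ≡ 0 at y ∈ {1}; g ≡ 0 at y ∈ {3}; common: ∅.
  x = 3: f ≡ 0 at y ∈ {4}; g ≡ 0 at y ∈ {5}; common: ∅.
  x = 4: f ≡ 0 at y ∈ {0}; g ≡ 0 at y ∈ {0}; common: {0}.
  x = 5: f ≡ 0 at y ∈ {3}; g ≡ 0 at y ∈ {2}; common: ∅.
  x = 6: f ≡ 0 at y ∈ {6}; g ≡ 0 at y ∈ {4}; common: ∅.
Collecting: common zeros = {(4, 0)}, so the count is 1.
Comparison with the Bézout bound: 1 ≤ 1 = deg(f)·deg(g), as expected for curves with no common component (the bound is attained).


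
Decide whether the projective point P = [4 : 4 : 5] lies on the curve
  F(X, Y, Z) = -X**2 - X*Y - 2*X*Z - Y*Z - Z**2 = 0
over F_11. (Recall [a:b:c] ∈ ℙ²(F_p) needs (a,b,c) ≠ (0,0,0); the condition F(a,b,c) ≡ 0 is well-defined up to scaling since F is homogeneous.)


F(4,4,5) ≡ 4 (mod 11); P is NOT on the curve.

Evaluate F(4, 4, 5) term-by-term (mod 11).
  -X**2 ↦ -1·16·1·1 = -16
  -X*Y ↦ -1·4·4·1 = -16
  -2*X*Z ↦ -2·4·1·5 = -40
  -Y*Z ↦ -1·1·4·5 = -20
  -Z**2 ↦ -1·1·1·25 = -25
Sum: F(4, 4, 5) = (-16) + (-16) + (-40) + (-20) + (-25) = -117.
Reducing mod 11: -117 ≡ 4 (mod 11).
Since F(a, b, c) ≡ 4 ≠ 0 (mod 11), P does NOT lie on the curve.


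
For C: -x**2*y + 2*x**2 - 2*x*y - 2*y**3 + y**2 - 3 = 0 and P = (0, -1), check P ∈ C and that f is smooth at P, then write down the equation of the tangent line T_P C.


Tangent line at P: 2*x - 8*y - 8 = 0.

Step 1: f(0, -1) = 0, so P lies on C.
Step 2: partial derivatives
  f_x(x, y) = -2*x*y + 4*x - 2*y, f_y(x, y) = -x**2 - 2*x - 6*y**2 + 2*y.
  f_x(P) = 2, f_y(P) = -8 (gradient nonzero, so P is smooth).
Step 3: tangent line at P: 2·(x − 0) + -8·(y − -1) = 0.
Expanding: 2*x - 8*y - 8 = 0.


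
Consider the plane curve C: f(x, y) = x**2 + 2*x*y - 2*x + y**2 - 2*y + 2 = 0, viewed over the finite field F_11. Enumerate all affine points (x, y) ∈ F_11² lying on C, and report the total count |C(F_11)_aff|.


Affine F_11-points: ∅; count = 0.

For each of the 121 pairs (x, y) ∈ F_11², evaluate f(x, y) mod 11. Record the zeros.
  x = 0: [0↦2, 1↦1, 2↦2, 3↦5, 4↦10, 5↦6, 6↦4, 7↦4, 8↦6, 9↦10, 10↦5]  zeros at y ∈ ∅
  x = 1: [0↦1, 1↦2, 2↦5, 3↦10, 4↦6, 5↦4, 6↦4, 7↦6, 8↦10, 9↦5, 10↦2]  zeros at y ∈ ∅
  x = 2: [0↦2, 1↦5, 2↦10, 3↦6, 4↦4, 5↦4, 6↦6, 7↦10, 8↦5, 9↦2, 10↦1]  zeros at y ∈ ∅
  x = 3: [0↦5, 1↦10, 2↦6, 3↦4, 4↦4, 5↦6, 6↦10, 7↦5, 8↦2, 9↦1, 10↦2]  zeros at y ∈ ∅
  x = 4: [0↦10, 1↦6, 2↦4, 3↦4, 4↦6, 5↦10, 6↦5, 7↦2, 8↦1, 9↦2, 10↦5]  zeros at y ∈ ∅
  x = 5: [0↦6, 1↦4, 2↦4, 3↦6, 4↦10, 5↦5, 6↦2, 7↦1, 8↦2, 9↦5, 10↦10]  zeros at y ∈ ∅
  x = 6: [0↦4, 1↦4, 2↦6, 3↦10, 4↦5, 5↦2, 6↦1, 7↦2, 8↦5, 9↦10, 10↦6]  zeros at y ∈ ∅
  x = 7: [0↦4, 1↦6, 2↦10, 3↦5, 4↦2, 5↦1, 6↦2, 7↦5, 8↦10, 9↦6, 10↦4]  zeros at y ∈ ∅
  x = 8: [0↦6, 1↦10, 2↦5, 3↦2, 4↦1, 5↦2, 6↦5, 7↦10, 8↦6, 9↦4, 10↦4]  zeros at y ∈ ∅
  x = 9: [0↦10, 1↦5, 2↦2, 3↦1, 4↦2, 5↦5, 6↦10, 7↦6, 8↦4, 9↦4, 10↦6]  zeros at y ∈ ∅
  x = 10: [0↦5, 1↦2, 2↦1, 3↦2, 4↦5, 5↦10, 6↦6, 7↦4, 8↦4, 9↦6, 10↦10]  zeros at y ∈ ∅
Collecting zeros: affine points = ∅.
Total count |C(F_11)_aff| = 0.


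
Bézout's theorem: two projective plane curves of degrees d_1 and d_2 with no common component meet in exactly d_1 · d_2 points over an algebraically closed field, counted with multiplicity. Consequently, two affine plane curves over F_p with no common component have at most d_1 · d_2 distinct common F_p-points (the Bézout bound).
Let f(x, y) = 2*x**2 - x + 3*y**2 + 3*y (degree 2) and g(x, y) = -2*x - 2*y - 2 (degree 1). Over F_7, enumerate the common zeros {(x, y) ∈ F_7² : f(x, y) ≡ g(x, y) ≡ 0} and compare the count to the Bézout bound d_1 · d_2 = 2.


Common zeros: {(0, 6), (1, 5)}; count = 2; Bézout bound = 2.

deg(f) = 2, deg(g) = 1, so Bézout bound = 2.
Scan x ∈ F_7. For each x, list the y ∈ F_7 with f(x, y) ≡ 0 and those with g(x, y) ≡ 0 (mod 7); the common zeros in that column are the intersection.
  x = 0: f ≡ 0 at y ∈ {0, 6}; g ≡ 0 at y ∈ {6}; common: {6}.
  x = 1: f ≡ 0 at y ∈ {1, 5}; g ≡ 0 at y ∈ {5}; common: {5}.
  x = 2: f ≡ 0 at y ∈ {3}; g ≡ 0 at y ∈ {4}; common: ∅.
  x = 3: f ≡ 0 at y ∈ {1, 5}; g ≡ 0 at y ∈ {3}; common: ∅.
  x = 4: f ≡ 0 at y ∈ {0, 6}; g ≡ 0 at y ∈ {2}; common: ∅.
  x = 5: f ≡ 0 at y ∈ {2, 4}; g ≡ 0 at y ∈ {1}; common: ∅.
  x = 6: f ≡ 0 at y ∈ {2, 4}; g ≡ 0 at y ∈ {0}; common: ∅.
Collecting: common zeros = {(0, 6), (1, 5)}, so the count is 2.
Comparison with the Bézout bound: 2 ≤ 2 = deg(f)·deg(g), as expected for curves with no common component (the bound is attained).
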